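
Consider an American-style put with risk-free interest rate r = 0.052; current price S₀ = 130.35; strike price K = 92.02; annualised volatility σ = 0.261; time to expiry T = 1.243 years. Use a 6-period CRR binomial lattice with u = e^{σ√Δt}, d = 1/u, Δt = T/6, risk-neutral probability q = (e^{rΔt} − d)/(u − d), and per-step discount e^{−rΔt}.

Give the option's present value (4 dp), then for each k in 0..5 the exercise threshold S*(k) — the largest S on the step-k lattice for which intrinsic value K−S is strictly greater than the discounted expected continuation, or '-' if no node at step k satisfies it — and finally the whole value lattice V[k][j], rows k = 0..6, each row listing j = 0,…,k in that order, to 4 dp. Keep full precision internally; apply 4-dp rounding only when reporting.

price = 1.2115
boundary = - - - - - 71.9697
tree:
1.2115
2.2344 0.2767
4.0495 0.5776 0.0000
7.1695 1.2058 0.0000 0.0000
12.2859 2.5174 0.0000 0.0000 0.0000
20.0503 5.2556 0.0000 0.0000 0.0000 0.0000
28.1117 10.9721 0.0000 0.0000 0.0000 0.0000 0.0000

Δt=0.20717, u=1.12614, d=0.88799, q=0.51582, disc=e^(-rΔt)=0.98929
k=6 terminal: V=max(K-S,0) → 28.1117 10.9721 0.0000 0.0000 0.0000 0.0000 0.0000
k=5: j=0 S=71.9697 intr=20.0503 cont=19.0643 V=20.0503[EX]; j=1 S=91.2713 intr=0.7487 cont=5.2556 V=5.2556[hold]; j=2 S=115.7494 intr=0.0000 cont=0.0000 V=0.0000[hold]; j=3 S=146.7923 intr=0.0000 cont=0.0000 V=0.0000[hold]; j=4 S=186.1607 intr=0.0000 cont=0.0000 V=0.0000[hold]; j=5 S=236.0872 intr=0.0000 cont=0.0000 V=0.0000[hold]  S*(5)=71.9697
k=4: j=0 S=81.0479 intr=10.9721 cont=12.2859 V=12.2859[hold]; j=1 S=102.7842 intr=0.0000 cont=2.5174 V=2.5174[hold]; j=2 S=130.3500 intr=0.0000 cont=0.0000 V=0.0000[hold]; j=3 S=165.3087 intr=0.0000 cont=0.0000 V=0.0000[hold]; j=4 S=209.6429 intr=0.0000 cont=0.0000 V=0.0000[hold]  S*(4)=-
k=3: j=0 S=91.2713 intr=0.7487 cont=7.1695 V=7.1695[hold]; j=1 S=115.7494 intr=0.0000 cont=1.2058 V=1.2058[hold]; j=2 S=146.7923 intr=0.0000 cont=0.0000 V=0.0000[hold]; j=3 S=186.1607 intr=0.0000 cont=0.0000 V=0.0000[hold]  S*(3)=-
k=2: j=0 S=102.7842 intr=0.0000 cont=4.0495 V=4.0495[hold]; j=1 S=130.3500 intr=0.0000 cont=0.5776 V=0.5776[hold]; j=2 S=165.3087 intr=0.0000 cont=0.0000 V=0.0000[hold]  S*(2)=-
k=1: j=0 S=115.7494 intr=0.0000 cont=2.2344 V=2.2344[hold]; j=1 S=146.7923 intr=0.0000 cont=0.2767 V=0.2767[hold]  S*(1)=-
k=0: j=0 S=130.3500 intr=0.0000 cont=1.2115 V=1.2115[hold]  S*(0)=-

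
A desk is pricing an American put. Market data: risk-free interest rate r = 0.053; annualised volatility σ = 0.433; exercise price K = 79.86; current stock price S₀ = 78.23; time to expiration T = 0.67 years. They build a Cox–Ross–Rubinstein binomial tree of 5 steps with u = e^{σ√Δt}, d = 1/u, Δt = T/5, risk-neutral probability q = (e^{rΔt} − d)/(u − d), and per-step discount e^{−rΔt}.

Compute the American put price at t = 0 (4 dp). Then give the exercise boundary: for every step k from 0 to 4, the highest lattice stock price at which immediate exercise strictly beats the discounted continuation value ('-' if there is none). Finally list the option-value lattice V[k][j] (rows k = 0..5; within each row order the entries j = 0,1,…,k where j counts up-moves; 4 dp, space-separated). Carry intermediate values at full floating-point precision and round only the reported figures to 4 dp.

Δt=0.13400  u=1.17176  d=0.85342  q=0.48285  discount=0.99292
step 5 (expiry): payoffs max(K−S,0) = 44.4451 31.2348 13.0970 0.0000 0.0000 0.0000
step 4: (k=4,j=0): S=41.4977, (K−S)⁺=38.3623, hold=37.7972 ⇒ V=38.3623 exercise | (k=4,j=1): S=56.9769, (K−S)⁺=22.8831, hold=22.3180 ⇒ V=22.8831 exercise | (k=4,j=2): S=78.2300, (K−S)⁺=1.6300, hold=6.7252 ⇒ V=6.7252 continue | (k=4,j=3): S=107.4109, (K−S)⁺=0.0000, hold=0.0000 ⇒ V=0.0000 continue | (k=4,j=4): S=147.4766, (K−S)⁺=0.0000, hold=0.0000 ⇒ V=0.0000 continue  boundary S*=56.9769
step 3: (k=3,j=0): S=48.6252, (K−S)⁺=31.2348, hold=30.6697 ⇒ V=31.2348 exercise | (k=3,j=1): S=66.7630, (K−S)⁺=13.0970, hold=14.9746 ⇒ V=14.9746 continue | (k=3,j=2): S=91.6665, (K−S)⁺=0.0000, hold=3.4534 ⇒ V=3.4534 continue | (k=3,j=3): S=125.8594, (K−S)⁺=0.0000, hold=0.0000 ⇒ V=0.0000 continue  boundary S*=48.6252
step 2: (k=2,j=0): S=56.9769, (K−S)⁺=22.8831, hold=23.2182 ⇒ V=23.2182 continue | (k=2,j=1): S=78.2300, (K−S)⁺=1.6300, hold=9.3450 ⇒ V=9.3450 continue | (k=2,j=2): S=107.4109, (K−S)⁺=0.0000, hold=1.7733 ⇒ V=1.7733 continue  boundary S*=-
step 1: (k=1,j=0): S=66.7630, (K−S)⁺=13.0970, hold=16.4027 ⇒ V=16.4027 continue | (k=1,j=1): S=91.6665, (K−S)⁺=0.0000, hold=5.6488 ⇒ V=5.6488 continue  boundary S*=-
step 0: (k=0,j=0): S=78.2300, (K−S)⁺=1.6300, hold=11.1309 ⇒ V=11.1309 continue  boundary S*=-

price = 11.1309
boundary = - - - 48.6252 56.9769
tree:
11.1309
16.4027 5.6488
23.2182 9.3450 1.7733
31.2348 14.9746 3.4534 0.0000
38.3623 22.8831 6.7252 0.0000 0.0000
44.4451 31.2348 13.0970 0.0000 0.0000 0.0000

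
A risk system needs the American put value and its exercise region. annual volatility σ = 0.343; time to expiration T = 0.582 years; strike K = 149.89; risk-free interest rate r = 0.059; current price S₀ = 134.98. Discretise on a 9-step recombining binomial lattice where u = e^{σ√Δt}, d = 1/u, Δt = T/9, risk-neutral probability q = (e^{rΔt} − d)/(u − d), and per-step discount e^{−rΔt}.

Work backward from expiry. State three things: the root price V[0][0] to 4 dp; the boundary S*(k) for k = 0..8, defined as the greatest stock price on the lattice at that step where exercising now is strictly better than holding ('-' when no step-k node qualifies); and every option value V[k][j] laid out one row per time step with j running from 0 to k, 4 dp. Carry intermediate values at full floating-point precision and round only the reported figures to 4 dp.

params: Δt=0.06467 u=1.09114 d=0.91647 q=0.50009 e^(-rΔt)=0.99619
t_9 payoffs: 88.3238 76.5900 62.6199 45.9872 26.1846 2.6078 0.0000 0.0000 0.0000 0.0000
t_8: node(8,0) S=67.1774 payoff=82.7126 vs cont=82.1418 → 82.7126 [stop]  node(8,1) S=79.9806 payoff=69.9094 vs cont=69.3386 → 69.9094 [stop]  node(8,2) S=95.2240 payoff=54.6660 vs cont=54.0952 → 54.6660 [stop]  node(8,3) S=113.3725 payoff=36.5175 vs cont=35.9467 → 36.5175 [stop]  node(8,4) S=134.9800 payoff=14.9100 vs cont=14.3392 → 14.9100 [stop]  node(8,5) S=160.7056 payoff=0.0000 vs cont=1.2987 → 1.2987 [wait]  node(8,6) S=191.3341 payoff=0.0000 vs cont=0.0000 → 0.0000 [wait]  node(8,7) S=227.8001 payoff=0.0000 vs cont=0.0000 → 0.0000 [wait]  node(8,8) S=271.2161 payoff=0.0000 vs cont=0.0000 → 0.0000 [wait]  ⇒ S*(8)=134.9800
t_7: node(7,0) S=73.3000 payoff=76.5900 vs cont=76.0192 → 76.5900 [stop]  node(7,1) S=87.2701 payoff=62.6199 vs cont=62.0491 → 62.6199 [stop]  node(7,2) S=103.9028 payoff=45.9872 vs cont=45.4164 → 45.9872 [stop]  node(7,3) S=123.7054 payoff=26.1846 vs cont=25.6138 → 26.1846 [stop]  node(7,4) S=147.2822 payoff=2.6078 vs cont=8.0722 → 8.0722 [wait]  node(7,5) S=175.3524 payoff=0.0000 vs cont=0.6468 → 0.6468 [wait]  node(7,6) S=208.7725 payoff=0.0000 vs cont=0.0000 → 0.0000 [wait]  node(7,7) S=248.5620 payoff=0.0000 vs cont=0.0000 → 0.0000 [wait]  ⇒ S*(7)=123.7054
t_6: node(6,0) S=79.9806 payoff=69.9094 vs cont=69.3386 → 69.9094 [stop]  node(6,1) S=95.2240 payoff=54.6660 vs cont=54.0952 → 54.6660 [stop]  node(6,2) S=113.3725 payoff=36.5175 vs cont=35.9467 → 36.5175 [stop]  node(6,3) S=134.9800 payoff=14.9100 vs cont=17.0615 → 17.0615 [wait]  node(6,4) S=160.7056 payoff=0.0000 vs cont=4.3422 → 4.3422 [wait]  node(6,5) S=191.3341 payoff=0.0000 vs cont=0.3221 → 0.3221 [wait]  node(6,6) S=227.8001 payoff=0.0000 vs cont=0.0000 → 0.0000 [wait]  ⇒ S*(6)=113.3725
t_5: node(5,0) S=87.2701 payoff=62.6199 vs cont=62.0491 → 62.6199 [stop]  node(5,1) S=103.9028 payoff=45.9872 vs cont=45.4164 → 45.9872 [stop]  node(5,2) S=123.7054 payoff=26.1846 vs cont=26.6857 → 26.6857 [wait]  node(5,3) S=147.2822 payoff=2.6078 vs cont=10.6599 → 10.6599 [wait]  node(5,4) S=175.3524 payoff=0.0000 vs cont=2.3229 → 2.3229 [wait]  node(5,5) S=208.7725 payoff=0.0000 vs cont=0.1604 → 0.1604 [wait]  ⇒ S*(5)=103.9028
t_4: node(4,0) S=95.2240 payoff=54.6660 vs cont=54.0952 → 54.6660 [stop]  node(4,1) S=113.3725 payoff=36.5175 vs cont=36.1963 → 36.5175 [stop]  node(4,2) S=134.9800 payoff=14.9100 vs cont=18.6002 → 18.6002 [wait]  node(4,3) S=160.7056 payoff=0.0000 vs cont=6.4659 → 6.4659 [wait]  node(4,4) S=191.3341 payoff=0.0000 vs cont=1.2367 → 1.2367 [wait]  ⇒ S*(4)=113.3725
t_3: node(3,0) S=103.9028 payoff=45.9872 vs cont=45.4164 → 45.9872 [stop]  node(3,1) S=123.7054 payoff=26.1846 vs cont=27.4522 → 27.4522 [wait]  node(3,2) S=147.2822 payoff=2.6078 vs cont=12.4842 → 12.4842 [wait]  node(3,3) S=175.3524 payoff=0.0000 vs cont=3.8362 → 3.8362 [wait]  ⇒ S*(3)=103.9028
t_2: node(2,0) S=113.3725 payoff=36.5175 vs cont=36.5782 → 36.5782 [wait]  node(2,1) S=134.9800 payoff=14.9100 vs cont=19.8908 → 19.8908 [wait]  node(2,2) S=160.7056 payoff=0.0000 vs cont=8.1283 → 8.1283 [wait]  ⇒ S*(2)=-
t_1: node(1,0) S=123.7054 payoff=26.1846 vs cont=28.1254 → 28.1254 [wait]  node(1,1) S=147.2822 payoff=2.6078 vs cont=13.9551 → 13.9551 [wait]  ⇒ S*(1)=-
t_0: node(0,0) S=134.9800 payoff=14.9100 vs cont=20.9588 → 20.9588 [wait]  ⇒ S*(0)=-

price = 20.9588
boundary = - - - 103.9028 113.3725 103.9028 113.3725 123.7054 134.9800
tree:
20.9588
28.1254 13.9551
36.5782 19.8908 8.1283
45.9872 27.4522 12.4842 3.8362
54.6660 36.5175 18.6002 6.4659 1.2367
62.6199 45.9872 26.6857 10.6599 2.3229 0.1604
69.9094 54.6660 36.5175 17.0615 4.3422 0.3221 0.0000
76.5900 62.6199 45.9872 26.1846 8.0722 0.6468 0.0000 0.0000
82.7126 69.9094 54.6660 36.5175 14.9100 1.2987 0.0000 0.0000 0.0000
88.3238 76.5900 62.6199 45.9872 26.1846 2.6078 0.0000 0.0000 0.0000 0.0000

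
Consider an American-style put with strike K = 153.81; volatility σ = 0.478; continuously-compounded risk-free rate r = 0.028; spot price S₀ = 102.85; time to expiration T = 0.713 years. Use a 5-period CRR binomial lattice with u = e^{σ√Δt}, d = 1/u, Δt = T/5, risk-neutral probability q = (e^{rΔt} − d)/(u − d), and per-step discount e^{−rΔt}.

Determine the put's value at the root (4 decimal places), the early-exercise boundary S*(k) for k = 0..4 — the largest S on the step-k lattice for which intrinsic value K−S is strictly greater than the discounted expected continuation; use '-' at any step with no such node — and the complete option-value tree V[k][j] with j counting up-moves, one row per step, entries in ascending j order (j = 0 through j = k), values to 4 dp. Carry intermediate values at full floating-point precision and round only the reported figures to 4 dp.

price = 53.8675
boundary = - 85.8642 71.6837 85.8642 102.8500
tree:
53.8675
67.9458 38.1986
82.1263 52.2254 22.4540
93.9650 67.9458 34.6608 8.6598
103.8484 82.1263 50.9600 16.2822 0.0000
112.0996 93.9650 67.9458 30.6141 0.0000 0.0000

Δt=0.14260, u=1.19782, d=0.83485, q=0.46602, disc=e^(-rΔt)=0.99602
k=5 terminal: V=max(K-S,0) → 112.0996 93.9650 67.9458 30.6141 0.0000 0.0000
k=4: j=0 S=49.9616 intr=103.8484 cont=103.2355 V=103.8484[EX]; j=1 S=71.6837 intr=82.1263 cont=81.5134 V=82.1263[EX]; j=2 S=102.8500 intr=50.9600 cont=50.3471 V=50.9600[EX]; j=3 S=147.5667 intr=6.2433 cont=16.2822 V=16.2822[hold]; j=4 S=211.7252 intr=0.0000 cont=0.0000 V=0.0000[hold]  S*(4)=102.8500
k=3: j=0 S=59.8450 intr=93.9650 cont=93.3521 V=93.9650[EX]; j=1 S=85.8642 intr=67.9458 cont=67.3329 V=67.9458[EX]; j=2 S=123.1959 intr=30.6141 cont=34.6608 V=34.6608[hold]; j=3 S=176.7585 intr=0.0000 cont=8.6598 V=8.6598[hold]  S*(3)=85.8642
k=2: j=0 S=71.6837 intr=82.1263 cont=81.5134 V=82.1263[EX]; j=1 S=102.8500 intr=50.9600 cont=52.2254 V=52.2254[hold]; j=2 S=147.5667 intr=6.2433 cont=22.4540 V=22.4540[hold]  S*(2)=71.6837
k=1: j=0 S=85.8642 intr=67.9458 cont=67.9202 V=67.9458[EX]; j=1 S=123.1959 intr=30.6141 cont=38.1986 V=38.1986[hold]  S*(1)=85.8642
k=0: j=0 S=102.8500 intr=50.9600 cont=53.8675 V=53.8675[hold]  S*(0)=-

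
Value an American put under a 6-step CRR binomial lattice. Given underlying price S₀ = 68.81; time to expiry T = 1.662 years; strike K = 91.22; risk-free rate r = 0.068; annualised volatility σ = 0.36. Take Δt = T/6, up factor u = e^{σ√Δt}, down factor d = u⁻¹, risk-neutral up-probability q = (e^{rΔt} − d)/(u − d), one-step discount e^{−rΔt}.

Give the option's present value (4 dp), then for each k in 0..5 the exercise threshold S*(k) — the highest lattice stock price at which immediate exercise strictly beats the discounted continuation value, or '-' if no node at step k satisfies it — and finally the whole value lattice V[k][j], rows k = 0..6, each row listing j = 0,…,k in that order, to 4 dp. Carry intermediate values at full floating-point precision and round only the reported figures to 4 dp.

price = 24.2990
boundary = - 56.9332 47.1063 56.9332 68.8100 56.9332
tree:
24.2990
34.2868 15.3358
44.1137 23.4284 7.9087
52.2444 34.2868 13.5708 2.6054
58.9717 44.1137 22.4100 5.3383 0.0000
64.5378 52.2444 34.2868 10.9376 0.0000 0.0000
69.1433 58.9717 44.1137 22.4100 0.0000 0.0000 0.0000

Δt=0.27700, u=1.20861, d=0.82740, q=0.50265, disc=e^(-rΔt)=0.98134
k=6 terminal: V=max(K-S,0) → 69.1433 58.9717 44.1137 22.4100 0.0000 0.0000 0.0000
k=5: j=0 S=26.6822 intr=64.5378 cont=62.8357 V=64.5378[EX]; j=1 S=38.9756 intr=52.2444 cont=50.5422 V=52.2444[EX]; j=2 S=56.9332 intr=34.2868 cont=32.5847 V=34.2868[EX]; j=3 S=83.1644 intr=8.0556 cont=10.9376 V=10.9376[hold]; j=4 S=121.4815 intr=0.0000 cont=0.0000 V=0.0000[hold]; j=5 S=177.4526 intr=0.0000 cont=0.0000 V=0.0000[hold]  S*(5)=56.9332
k=4: j=0 S=32.2483 intr=58.9717 cont=57.2695 V=58.9717[EX]; j=1 S=47.1063 intr=44.1137 cont=42.4115 V=44.1137[EX]; j=2 S=68.8100 intr=22.4100 cont=22.1295 V=22.4100[EX]; j=3 S=100.5134 intr=0.0000 cont=5.3383 V=5.3383[hold]; j=4 S=146.8237 intr=0.0000 cont=0.0000 V=0.0000[hold]  S*(4)=68.8100
k=3: j=0 S=38.9756 intr=52.2444 cont=50.5422 V=52.2444[EX]; j=1 S=56.9332 intr=34.2868 cont=32.5847 V=34.2868[EX]; j=2 S=83.1644 intr=8.0556 cont=13.5708 V=13.5708[hold]; j=3 S=121.4815 intr=0.0000 cont=2.6054 V=2.6054[hold]  S*(3)=56.9332
k=2: j=0 S=47.1063 intr=44.1137 cont=42.4115 V=44.1137[EX]; j=1 S=68.8100 intr=22.4100 cont=23.4284 V=23.4284[hold]; j=2 S=100.5134 intr=0.0000 cont=7.9087 V=7.9087[hold]  S*(2)=47.1063
k=1: j=0 S=56.9332 intr=34.2868 cont=33.0870 V=34.2868[EX]; j=1 S=83.1644 intr=8.0556 cont=15.3358 V=15.3358[hold]  S*(1)=56.9332
k=0: j=0 S=68.8100 intr=22.4100 cont=24.2990 V=24.2990[hold]  S*(0)=-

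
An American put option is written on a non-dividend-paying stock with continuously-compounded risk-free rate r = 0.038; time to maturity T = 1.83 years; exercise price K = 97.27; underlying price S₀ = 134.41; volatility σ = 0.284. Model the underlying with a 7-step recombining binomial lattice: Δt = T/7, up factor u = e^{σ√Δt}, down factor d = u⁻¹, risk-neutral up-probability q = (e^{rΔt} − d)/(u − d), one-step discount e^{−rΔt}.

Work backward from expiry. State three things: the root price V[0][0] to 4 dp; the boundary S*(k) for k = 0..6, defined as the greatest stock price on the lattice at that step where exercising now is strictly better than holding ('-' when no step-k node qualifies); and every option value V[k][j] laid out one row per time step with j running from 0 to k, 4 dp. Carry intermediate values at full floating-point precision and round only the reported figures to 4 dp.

Δt=0.26143  u=1.15628  d=0.86484  q=0.49802  discount=0.99011
step 7 (expiry): payoffs max(K−S,0) = 48.6309 32.2401 10.3258 0.0000 0.0000 0.0000 0.0000 0.0000
step 6: (k=6,j=0): S=56.2406, (K−S)⁺=41.0294, hold=40.0679 ⇒ V=41.0294 exercise | (k=6,j=1): S=75.1929, (K−S)⁺=22.0771, hold=21.1156 ⇒ V=22.0771 exercise | (k=6,j=2): S=100.5320, (K−S)⁺=0.0000, hold=5.1321 ⇒ V=5.1321 continue | (k=6,j=3): S=134.4100, (K−S)⁺=0.0000, hold=0.0000 ⇒ V=0.0000 continue | (k=6,j=4): S=179.7045, (K−S)⁺=0.0000, hold=0.0000 ⇒ V=0.0000 continue | (k=6,j=5): S=240.2626, (K−S)⁺=0.0000, hold=0.0000 ⇒ V=0.0000 continue | (k=6,j=6): S=321.2281, (K−S)⁺=0.0000, hold=0.0000 ⇒ V=0.0000 continue  boundary S*=75.1929
step 5: (k=5,j=0): S=65.0299, (K−S)⁺=32.2401, hold=31.2785 ⇒ V=32.2401 exercise | (k=5,j=1): S=86.9442, (K−S)⁺=10.3258, hold=13.5034 ⇒ V=13.5034 continue | (k=5,j=2): S=116.2433, (K−S)⁺=0.0000, hold=2.5508 ⇒ V=2.5508 continue | (k=5,j=3): S=155.4158, (K−S)⁺=0.0000, hold=0.0000 ⇒ V=0.0000 continue | (k=5,j=4): S=207.7890, (K−S)⁺=0.0000, hold=0.0000 ⇒ V=0.0000 continue | (k=5,j=5): S=277.8113, (K−S)⁺=0.0000, hold=0.0000 ⇒ V=0.0000 continue  boundary S*=65.0299
step 4: (k=4,j=0): S=75.1929, (K−S)⁺=22.0771, hold=22.6824 ⇒ V=22.6824 continue | (k=4,j=1): S=100.5320, (K−S)⁺=0.0000, hold=7.9692 ⇒ V=7.9692 continue | (k=4,j=2): S=134.4100, (K−S)⁺=0.0000, hold=1.2678 ⇒ V=1.2678 continue | (k=4,j=3): S=179.7045, (K−S)⁺=0.0000, hold=0.0000 ⇒ V=0.0000 continue | (k=4,j=4): S=240.2626, (K−S)⁺=0.0000, hold=0.0000 ⇒ V=0.0000 continue  boundary S*=-
step 3: (k=3,j=0): S=86.9442, (K−S)⁺=10.3258, hold=15.2032 ⇒ V=15.2032 continue | (k=3,j=1): S=116.2433, (K−S)⁺=0.0000, hold=4.5860 ⇒ V=4.5860 continue | (k=3,j=2): S=155.4158, (K−S)⁺=0.0000, hold=0.6301 ⇒ V=0.6301 continue | (k=3,j=3): S=207.7890, (K−S)⁺=0.0000, hold=0.0000 ⇒ V=0.0000 continue  boundary S*=-
step 2: (k=2,j=0): S=100.5320, (K−S)⁺=0.0000, hold=9.8176 ⇒ V=9.8176 continue | (k=2,j=1): S=134.4100, (K−S)⁺=0.0000, hold=2.5900 ⇒ V=2.5900 continue | (k=2,j=2): S=179.7045, (K−S)⁺=0.0000, hold=0.3132 ⇒ V=0.3132 continue  boundary S*=-
step 1: (k=1,j=0): S=116.2433, (K−S)⁺=0.0000, hold=6.1567 ⇒ V=6.1567 continue | (k=1,j=1): S=155.4158, (K−S)⁺=0.0000, hold=1.4417 ⇒ V=1.4417 continue  boundary S*=-
step 0: (k=0,j=0): S=134.4100, (K−S)⁺=0.0000, hold=3.7709 ⇒ V=3.7709 continue  boundary S*=-

price = 3.7709
boundary = - - - - - 65.0299 75.1929
tree:
3.7709
6.1567 1.4417
9.8176 2.5900 0.3132
15.2032 4.5860 0.6301 0.0000
22.6824 7.9692 1.2678 0.0000 0.0000
32.2401 13.5034 2.5508 0.0000 0.0000 0.0000
41.0294 22.0771 5.1321 0.0000 0.0000 0.0000 0.0000
48.6309 32.2401 10.3258 0.0000 0.0000 0.0000 0.0000 0.0000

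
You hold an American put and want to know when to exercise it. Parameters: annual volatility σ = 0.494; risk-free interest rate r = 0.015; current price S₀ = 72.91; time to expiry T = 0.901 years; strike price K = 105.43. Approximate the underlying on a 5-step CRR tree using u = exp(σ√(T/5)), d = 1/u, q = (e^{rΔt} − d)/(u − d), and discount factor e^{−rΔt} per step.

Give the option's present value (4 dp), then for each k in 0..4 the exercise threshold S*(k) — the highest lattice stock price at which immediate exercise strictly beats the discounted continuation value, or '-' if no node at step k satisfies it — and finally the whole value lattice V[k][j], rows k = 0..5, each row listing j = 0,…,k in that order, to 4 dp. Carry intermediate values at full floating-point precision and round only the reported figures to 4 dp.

price = 37.1087
boundary = - - 47.9338 59.1173 72.9100
tree:
37.1087
47.1337 25.2816
57.4962 34.9609 13.7996
66.5641 46.3127 21.5264 4.5957
73.9166 57.4962 32.5200 8.4425 0.0000
79.8781 66.5641 46.3127 15.5093 0.0000 0.0000

params: Δt=0.18020 u=1.23331 d=0.81083 q=0.45417 e^(-rΔt)=0.99730
t_5 payoffs: 79.8781 66.5641 46.3127 15.5093 0.0000 0.0000
t_4: node(4,0) S=31.5134 payoff=73.9166 vs cont=73.6320 → 73.9166 [stop]  node(4,1) S=47.9338 payoff=57.4962 vs cont=57.2116 → 57.4962 [stop]  node(4,2) S=72.9100 payoff=32.5200 vs cont=32.2354 → 32.5200 [stop]  node(4,3) S=110.9003 payoff=0.0000 vs cont=8.4425 → 8.4425 [wait]  node(4,4) S=168.6857 payoff=0.0000 vs cont=0.0000 → 0.0000 [wait]  ⇒ S*(4)=72.9100
t_3: node(3,0) S=38.8659 payoff=66.5641 vs cont=66.2795 → 66.5641 [stop]  node(3,1) S=59.1173 payoff=46.3127 vs cont=46.0281 → 46.3127 [stop]  node(3,2) S=89.9207 payoff=15.5093 vs cont=21.5264 → 21.5264 [wait]  node(3,3) S=136.7746 payoff=0.0000 vs cont=4.5957 → 4.5957 [wait]  ⇒ S*(3)=59.1173
t_2: node(2,0) S=47.9338 payoff=57.4962 vs cont=57.2116 → 57.4962 [stop]  node(2,1) S=72.9100 payoff=32.5200 vs cont=34.9609 → 34.9609 [wait]  node(2,2) S=110.9003 payoff=0.0000 vs cont=13.7996 → 13.7996 [wait]  ⇒ S*(2)=47.9338
t_1: node(1,0) S=59.1173 payoff=46.3127 vs cont=47.1337 → 47.1337 [wait]  node(1,1) S=89.9207 payoff=15.5093 vs cont=25.2816 → 25.2816 [wait]  ⇒ S*(1)=-
t_0: node(0,0) S=72.9100 payoff=32.5200 vs cont=37.1087 → 37.1087 [wait]  ⇒ S*(0)=-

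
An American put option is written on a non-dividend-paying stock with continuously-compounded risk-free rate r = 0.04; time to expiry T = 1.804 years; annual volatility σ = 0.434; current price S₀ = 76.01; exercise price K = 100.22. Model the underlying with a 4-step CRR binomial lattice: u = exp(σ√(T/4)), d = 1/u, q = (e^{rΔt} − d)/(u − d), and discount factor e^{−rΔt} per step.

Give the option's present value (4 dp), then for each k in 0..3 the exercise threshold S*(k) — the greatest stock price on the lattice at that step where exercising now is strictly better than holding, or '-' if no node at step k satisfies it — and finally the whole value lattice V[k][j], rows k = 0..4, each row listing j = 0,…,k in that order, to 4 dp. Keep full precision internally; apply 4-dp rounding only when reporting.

params: Δt=0.45100 u=1.33838 d=0.74717 q=0.45844 e^(-rΔt)=0.98212
t_4 payoffs: 76.5306 57.7862 24.2100 0.0000 0.0000
t_3: node(3,0) S=31.7054 payoff=68.5146 vs cont=66.7228 → 68.5146 [stop]  node(3,1) S=56.7926 payoff=43.4274 vs cont=41.6357 → 43.4274 [stop]  node(3,2) S=101.7302 payoff=0.0000 vs cont=12.8768 → 12.8768 [wait]  node(3,3) S=182.2251 payoff=0.0000 vs cont=0.0000 → 0.0000 [wait]  ⇒ S*(3)=56.7926
t_2: node(2,0) S=42.4338 payoff=57.7862 vs cont=55.9944 → 57.7862 [stop]  node(2,1) S=76.0100 payoff=24.2100 vs cont=28.8959 → 28.8959 [wait]  node(2,2) S=136.1536 payoff=0.0000 vs cont=6.8489 → 6.8489 [wait]  ⇒ S*(2)=42.4338
t_1: node(1,0) S=56.7926 payoff=43.4274 vs cont=43.7454 → 43.7454 [wait]  node(1,1) S=101.7302 payoff=0.0000 vs cont=18.4528 → 18.4528 [wait]  ⇒ S*(1)=-
t_0: node(0,0) S=76.0100 payoff=24.2100 vs cont=31.5756 → 31.5756 [wait]  ⇒ S*(0)=-

price = 31.5756
boundary = - - 42.4338 56.7926
tree:
31.5756
43.7454 18.4528
57.7862 28.8959 6.8489
68.5146 43.4274 12.8768 0.0000
76.5306 57.7862 24.2100 0.0000 0.0000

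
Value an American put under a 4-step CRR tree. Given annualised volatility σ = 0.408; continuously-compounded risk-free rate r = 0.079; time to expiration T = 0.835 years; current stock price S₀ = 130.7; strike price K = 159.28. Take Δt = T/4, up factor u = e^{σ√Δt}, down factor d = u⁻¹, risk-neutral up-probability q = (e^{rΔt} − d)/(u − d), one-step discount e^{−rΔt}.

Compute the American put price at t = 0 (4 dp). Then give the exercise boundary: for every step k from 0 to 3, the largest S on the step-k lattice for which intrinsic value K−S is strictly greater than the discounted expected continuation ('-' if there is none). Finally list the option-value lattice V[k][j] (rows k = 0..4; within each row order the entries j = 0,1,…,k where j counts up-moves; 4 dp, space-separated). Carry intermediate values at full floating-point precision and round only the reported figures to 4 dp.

Δt=0.20875  u=1.20492  d=0.82993  q=0.49787  discount=0.98364
step 4 (expiry): payoffs max(K−S,0) = 97.2724 69.2556 28.5800 0.0000 0.0000
step 3: (k=3,j=0): S=74.7141, (K−S)⁺=84.5659, hold=81.9607 ⇒ V=84.5659 exercise | (k=3,j=1): S=108.4721, (K−S)⁺=50.8079, hold=48.2027 ⇒ V=50.8079 exercise | (k=3,j=2): S=157.4828, (K−S)⁺=1.7972, hold=14.1160 ⇒ V=14.1160 continue | (k=3,j=3): S=228.6380, (K−S)⁺=0.0000, hold=0.0000 ⇒ V=0.0000 continue  boundary S*=108.4721
step 2: (k=2,j=0): S=90.0244, (K−S)⁺=69.2556, hold=66.6504 ⇒ V=69.2556 exercise | (k=2,j=1): S=130.7000, (K−S)⁺=28.5800, hold=32.0077 ⇒ V=32.0077 continue | (k=2,j=2): S=189.7539, (K−S)⁺=0.0000, hold=6.9721 ⇒ V=6.9721 continue  boundary S*=90.0244
step 1: (k=1,j=0): S=108.4721, (K−S)⁺=50.8079, hold=49.8814 ⇒ V=50.8079 exercise | (k=1,j=1): S=157.4828, (K−S)⁺=1.7972, hold=19.2235 ⇒ V=19.2235 continue  boundary S*=108.4721
step 0: (k=0,j=0): S=130.7000, (K−S)⁺=28.5800, hold=34.5090 ⇒ V=34.5090 continue  boundary S*=-

price = 34.5090
boundary = - 108.4721 90.0244 108.4721
tree:
34.5090
50.8079 19.2235
69.2556 32.0077 6.9721
84.5659 50.8079 14.1160 0.0000
97.2724 69.2556 28.5800 0.0000 0.0000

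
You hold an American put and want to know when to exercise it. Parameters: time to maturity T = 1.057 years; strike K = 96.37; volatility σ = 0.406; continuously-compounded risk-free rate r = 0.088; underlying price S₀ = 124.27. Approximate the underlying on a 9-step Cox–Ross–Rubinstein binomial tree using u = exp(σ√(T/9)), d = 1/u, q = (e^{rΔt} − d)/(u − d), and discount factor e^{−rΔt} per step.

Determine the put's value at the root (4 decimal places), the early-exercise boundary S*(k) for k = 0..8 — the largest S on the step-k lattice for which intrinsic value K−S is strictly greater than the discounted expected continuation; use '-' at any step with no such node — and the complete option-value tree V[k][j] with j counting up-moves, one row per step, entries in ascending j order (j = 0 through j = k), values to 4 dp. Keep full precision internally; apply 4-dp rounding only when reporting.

params: Δt=0.11744 u=1.14928 d=0.87011 q=0.50248 e^(-rΔt)=0.98972
t_9 payoffs: 60.8454 49.4474 34.3925 14.5071 0.0000 0.0000 0.0000 0.0000 0.0000 0.0000
t_8: node(8,0) S=40.8277 payoff=55.5423 vs cont=54.5514 → 55.5423 [stop]  node(8,1) S=53.9272 payoff=42.4428 vs cont=41.4519 → 42.4428 [stop]  node(8,2) S=71.2296 payoff=25.1404 vs cont=24.1495 → 25.1404 [stop]  node(8,3) S=94.0835 payoff=2.2865 vs cont=7.1433 → 7.1433 [wait]  node(8,4) S=124.2700 payoff=0.0000 vs cont=0.0000 → 0.0000 [wait]  node(8,5) S=164.1418 payoff=0.0000 vs cont=0.0000 → 0.0000 [wait]  node(8,6) S=216.8063 payoff=0.0000 vs cont=0.0000 → 0.0000 [wait]  node(8,7) S=286.3681 payoff=0.0000 vs cont=0.0000 → 0.0000 [wait]  node(8,8) S=378.2486 payoff=0.0000 vs cont=0.0000 → 0.0000 [wait]  ⇒ S*(8)=71.2296
t_7: node(7,0) S=46.9226 payoff=49.4474 vs cont=48.4566 → 49.4474 [stop]  node(7,1) S=61.9775 payoff=34.3925 vs cont=33.4016 → 34.3925 [stop]  node(7,2) S=81.8629 payoff=14.5071 vs cont=15.9316 → 15.9316 [wait]  node(7,3) S=108.1284 payoff=0.0000 vs cont=3.5174 → 3.5174 [wait]  node(7,4) S=142.8212 payoff=0.0000 vs cont=0.0000 → 0.0000 [wait]  node(7,5) S=188.6451 payoff=0.0000 vs cont=0.0000 → 0.0000 [wait]  node(7,6) S=249.1714 payoff=0.0000 vs cont=0.0000 → 0.0000 [wait]  node(7,7) S=329.1175 payoff=0.0000 vs cont=0.0000 → 0.0000 [wait]  ⇒ S*(7)=61.9775
t_6: node(6,0) S=53.9272 payoff=42.4428 vs cont=41.4519 → 42.4428 [stop]  node(6,1) S=71.2296 payoff=25.1404 vs cont=24.8579 → 25.1404 [stop]  node(6,2) S=94.0835 payoff=2.2865 vs cont=9.5940 → 9.5940 [wait]  node(6,3) S=124.2700 payoff=0.0000 vs cont=1.7320 → 1.7320 [wait]  node(6,4) S=164.1418 payoff=0.0000 vs cont=0.0000 → 0.0000 [wait]  node(6,5) S=216.8063 payoff=0.0000 vs cont=0.0000 → 0.0000 [wait]  node(6,6) S=286.3681 payoff=0.0000 vs cont=0.0000 → 0.0000 [wait]  ⇒ S*(6)=71.2296
t_5: node(5,0) S=61.9775 payoff=34.3925 vs cont=33.4016 → 34.3925 [stop]  node(5,1) S=81.8629 payoff=14.5071 vs cont=17.1504 → 17.1504 [wait]  node(5,2) S=108.1284 payoff=0.0000 vs cont=5.5854 → 5.5854 [wait]  node(5,3) S=142.8212 payoff=0.0000 vs cont=0.8528 → 0.8528 [wait]  node(5,4) S=188.6451 payoff=0.0000 vs cont=0.0000 → 0.0000 [wait]  node(5,5) S=249.1714 payoff=0.0000 vs cont=0.0000 → 0.0000 [wait]  ⇒ S*(5)=61.9775
t_4: node(4,0) S=71.2296 payoff=25.1404 vs cont=25.4640 → 25.4640 [wait]  node(4,1) S=94.0835 payoff=2.2865 vs cont=11.2226 → 11.2226 [wait]  node(4,2) S=124.2700 payoff=0.0000 vs cont=3.1744 → 3.1744 [wait]  node(4,3) S=164.1418 payoff=0.0000 vs cont=0.4199 → 0.4199 [wait]  node(4,4) S=216.8063 payoff=0.0000 vs cont=0.0000 → 0.0000 [wait]  ⇒ S*(4)=-
t_3: node(3,0) S=81.8629 payoff=14.5071 vs cont=18.1197 → 18.1197 [wait]  node(3,1) S=108.1284 payoff=0.0000 vs cont=7.1047 → 7.1047 [wait]  node(3,2) S=142.8212 payoff=0.0000 vs cont=1.7719 → 1.7719 [wait]  node(3,3) S=188.6451 payoff=0.0000 vs cont=0.2068 → 0.2068 [wait]  ⇒ S*(3)=-
t_2: node(2,0) S=94.0835 payoff=2.2865 vs cont=12.4554 → 12.4554 [wait]  node(2,1) S=124.2700 payoff=0.0000 vs cont=4.3795 → 4.3795 [wait]  node(2,2) S=164.1418 payoff=0.0000 vs cont=0.9753 → 0.9753 [wait]  ⇒ S*(2)=-
t_1: node(1,0) S=108.1284 payoff=0.0000 vs cont=8.3111 → 8.3111 [wait]  node(1,1) S=142.8212 payoff=0.0000 vs cont=2.6415 → 2.6415 [wait]  ⇒ S*(1)=-
t_0: node(0,0) S=124.2700 payoff=0.0000 vs cont=5.4061 → 5.4061 [wait]  ⇒ S*(0)=-

price = 5.4061
boundary = - - - - - 61.9775 71.2296 61.9775 71.2296
tree:
5.4061
8.3111 2.6415
12.4554 4.3795 0.9753
18.1197 7.1047 1.7719 0.2068
25.4640 11.2226 3.1744 0.4199 0.0000
34.3925 17.1504 5.5854 0.8528 0.0000 0.0000
42.4428 25.1404 9.5940 1.7320 0.0000 0.0000 0.0000
49.4474 34.3925 15.9316 3.5174 0.0000 0.0000 0.0000 0.0000
55.5423 42.4428 25.1404 7.1433 0.0000 0.0000 0.0000 0.0000 0.0000
60.8454 49.4474 34.3925 14.5071 0.0000 0.0000 0.0000 0.0000 0.0000 0.0000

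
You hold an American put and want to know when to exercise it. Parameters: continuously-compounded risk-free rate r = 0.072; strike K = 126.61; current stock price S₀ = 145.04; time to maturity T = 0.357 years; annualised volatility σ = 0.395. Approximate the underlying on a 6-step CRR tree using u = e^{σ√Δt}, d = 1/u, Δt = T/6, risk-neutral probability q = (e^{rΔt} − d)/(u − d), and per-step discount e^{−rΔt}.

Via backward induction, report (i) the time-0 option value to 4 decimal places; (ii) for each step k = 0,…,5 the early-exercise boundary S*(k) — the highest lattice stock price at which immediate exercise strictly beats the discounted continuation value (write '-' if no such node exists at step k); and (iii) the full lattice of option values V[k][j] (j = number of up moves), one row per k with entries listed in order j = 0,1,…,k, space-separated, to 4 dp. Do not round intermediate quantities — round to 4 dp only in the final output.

Δt=0.05950  u=1.10115  d=0.90815  q=0.49818  discount=0.99573
step 6 (expiry): payoffs max(K−S,0) = 45.2483 27.9572 6.9915 0.0000 0.0000 0.0000 0.0000
step 5: (k=5,j=0): S=89.5910, (K−S)⁺=37.0190, hold=36.4777 ⇒ V=37.0190 exercise | (k=5,j=1): S=108.6310, (K−S)⁺=17.9790, hold=17.4377 ⇒ V=17.9790 exercise | (k=5,j=2): S=131.7174, (K−S)⁺=0.0000, hold=3.4935 ⇒ V=3.4935 continue | (k=5,j=3): S=159.7101, (K−S)⁺=0.0000, hold=0.0000 ⇒ V=0.0000 continue | (k=5,j=4): S=193.6519, (K−S)⁺=0.0000, hold=0.0000 ⇒ V=0.0000 continue | (k=5,j=5): S=234.8070, (K−S)⁺=0.0000, hold=0.0000 ⇒ V=0.0000 continue  boundary S*=108.6310
step 4: (k=4,j=0): S=98.6528, (K−S)⁺=27.9572, hold=27.4160 ⇒ V=27.9572 exercise | (k=4,j=1): S=119.6185, (K−S)⁺=6.9915, hold=10.7167 ⇒ V=10.7167 continue | (k=4,j=2): S=145.0400, (K−S)⁺=0.0000, hold=1.7456 ⇒ V=1.7456 continue | (k=4,j=3): S=175.8641, (K−S)⁺=0.0000, hold=0.0000 ⇒ V=0.0000 continue | (k=4,j=4): S=213.2389, (K−S)⁺=0.0000, hold=0.0000 ⇒ V=0.0000 continue  boundary S*=98.6528
step 3: (k=3,j=0): S=108.6310, (K−S)⁺=17.9790, hold=19.2856 ⇒ V=19.2856 continue | (k=3,j=1): S=131.7174, (K−S)⁺=0.0000, hold=6.2208 ⇒ V=6.2208 continue | (k=3,j=2): S=159.7101, (K−S)⁺=0.0000, hold=0.8723 ⇒ V=0.8723 continue | (k=3,j=3): S=193.6519, (K−S)⁺=0.0000, hold=0.0000 ⇒ V=0.0000 continue  boundary S*=-
step 2: (k=2,j=0): S=119.6185, (K−S)⁺=6.9915, hold=12.7224 ⇒ V=12.7224 continue | (k=2,j=1): S=145.0400, (K−S)⁺=0.0000, hold=3.5411 ⇒ V=3.5411 continue | (k=2,j=2): S=175.8641, (K−S)⁺=0.0000, hold=0.4358 ⇒ V=0.4358 continue  boundary S*=-
step 1: (k=1,j=0): S=131.7174, (K−S)⁺=0.0000, hold=8.1137 ⇒ V=8.1137 continue | (k=1,j=1): S=159.7101, (K−S)⁺=0.0000, hold=1.9856 ⇒ V=1.9856 continue  boundary S*=-
step 0: (k=0,j=0): S=145.0400, (K−S)⁺=0.0000, hold=5.0392 ⇒ V=5.0392 continue  boundary S*=-

price = 5.0392
boundary = - - - - 98.6528 108.6310
tree:
5.0392
8.1137 1.9856
12.7224 3.5411 0.4358
19.2856 6.2208 0.8723 0.0000
27.9572 10.7167 1.7456 0.0000 0.0000
37.0190 17.9790 3.4935 0.0000 0.0000 0.0000
45.2483 27.9572 6.9915 0.0000 0.0000 0.0000 0.0000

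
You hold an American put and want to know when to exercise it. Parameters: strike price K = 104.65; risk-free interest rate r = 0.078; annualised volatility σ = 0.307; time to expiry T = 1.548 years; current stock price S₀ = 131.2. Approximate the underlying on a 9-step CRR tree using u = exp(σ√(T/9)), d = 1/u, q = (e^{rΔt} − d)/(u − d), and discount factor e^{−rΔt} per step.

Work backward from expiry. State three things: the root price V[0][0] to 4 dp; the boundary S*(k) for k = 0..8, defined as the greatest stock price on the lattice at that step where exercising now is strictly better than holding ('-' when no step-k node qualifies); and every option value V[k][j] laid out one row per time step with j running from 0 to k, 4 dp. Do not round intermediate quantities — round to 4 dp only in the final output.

price = 4.6964
boundary = - - - - 78.8412 69.4158 78.8412 69.4158 78.8412
tree:
4.6964
7.5073 2.2350
11.6952 3.8533 0.8058
17.6800 6.4984 1.5224 0.1681
25.8088 10.6681 2.8349 0.3557 0.0000
35.2342 16.9405 5.1804 0.7529 0.0000 0.0000
43.5329 25.8088 9.2298 1.5933 0.0000 0.0000 0.0000
50.8394 35.2342 15.8642 3.3721 0.0000 0.0000 0.0000 0.0000
57.2724 43.5329 25.8088 7.1365 0.0000 0.0000 0.0000 0.0000 0.0000
62.9364 50.8394 35.2342 15.1035 0.0000 0.0000 0.0000 0.0000 0.0000 0.0000

params: Δt=0.17200 u=1.13578 d=0.88045 q=0.52111 e^(-rΔt)=0.98667
t_9 payoffs: 62.9364 50.8394 35.2342 15.1035 0.0000 0.0000 0.0000 0.0000 0.0000 0.0000
t_8: node(8,0) S=47.3776 payoff=57.2724 vs cont=55.8778 → 57.2724 [stop]  node(8,1) S=61.1171 payoff=43.5329 vs cont=42.1382 → 43.5329 [stop]  node(8,2) S=78.8412 payoff=25.8088 vs cont=24.4142 → 25.8088 [stop]  node(8,3) S=101.7053 payoff=2.9447 vs cont=7.1365 → 7.1365 [wait]  node(8,4) S=131.2000 payoff=0.0000 vs cont=0.0000 → 0.0000 [wait]  node(8,5) S=169.2482 payoff=0.0000 vs cont=0.0000 → 0.0000 [wait]  node(8,6) S=218.3305 payoff=0.0000 vs cont=0.0000 → 0.0000 [wait]  node(8,7) S=281.6467 payoff=0.0000 vs cont=0.0000 → 0.0000 [wait]  node(8,8) S=363.3247 payoff=0.0000 vs cont=0.0000 → 0.0000 [wait]  ⇒ S*(8)=78.8412
t_7: node(7,0) S=53.8106 payoff=50.8394 vs cont=49.4448 → 50.8394 [stop]  node(7,1) S=69.4158 payoff=35.2342 vs cont=33.8396 → 35.2342 [stop]  node(7,2) S=89.5465 payoff=15.1035 vs cont=15.8642 → 15.8642 [wait]  node(7,3) S=115.5151 payoff=0.0000 vs cont=3.3721 → 3.3721 [wait]  node(7,4) S=149.0147 payoff=0.0000 vs cont=0.0000 → 0.0000 [wait]  node(7,5) S=192.2291 payoff=0.0000 vs cont=0.0000 → 0.0000 [wait]  node(7,6) S=247.9759 payoff=0.0000 vs cont=0.0000 → 0.0000 [wait]  node(7,7) S=319.8893 payoff=0.0000 vs cont=0.0000 → 0.0000 [wait]  ⇒ S*(7)=69.4158
t_6: node(6,0) S=61.1171 payoff=43.5329 vs cont=42.1382 → 43.5329 [stop]  node(6,1) S=78.8412 payoff=25.8088 vs cont=24.8053 → 25.8088 [stop]  node(6,2) S=101.7053 payoff=2.9447 vs cont=9.2298 → 9.2298 [wait]  node(6,3) S=131.2000 payoff=0.0000 vs cont=1.5933 → 1.5933 [wait]  node(6,4) S=169.2482 payoff=0.0000 vs cont=0.0000 → 0.0000 [wait]  node(6,5) S=218.3305 payoff=0.0000 vs cont=0.0000 → 0.0000 [wait]  node(6,6) S=281.6467 payoff=0.0000 vs cont=0.0000 → 0.0000 [wait]  ⇒ S*(6)=78.8412
t_5: node(5,0) S=69.4158 payoff=35.2342 vs cont=33.8396 → 35.2342 [stop]  node(5,1) S=89.5465 payoff=15.1035 vs cont=16.9405 → 16.9405 [wait]  node(5,2) S=115.5151 payoff=0.0000 vs cont=5.1804 → 5.1804 [wait]  node(5,3) S=149.0147 payoff=0.0000 vs cont=0.7529 → 0.7529 [wait]  node(5,4) S=192.2291 payoff=0.0000 vs cont=0.0000 → 0.0000 [wait]  node(5,5) S=247.9759 payoff=0.0000 vs cont=0.0000 → 0.0000 [wait]  ⇒ S*(5)=69.4158
t_4: node(4,0) S=78.8412 payoff=25.8088 vs cont=25.3587 → 25.8088 [stop]  node(4,1) S=101.7053 payoff=2.9447 vs cont=10.6681 → 10.6681 [wait]  node(4,2) S=131.2000 payoff=0.0000 vs cont=2.8349 → 2.8349 [wait]  node(4,3) S=169.2482 payoff=0.0000 vs cont=0.3557 → 0.3557 [wait]  node(4,4) S=218.3305 payoff=0.0000 vs cont=0.0000 → 0.0000 [wait]  ⇒ S*(4)=78.8412
t_3: node(3,0) S=89.5465 payoff=15.1035 vs cont=17.6800 → 17.6800 [wait]  node(3,1) S=115.5151 payoff=0.0000 vs cont=6.4984 → 6.4984 [wait]  node(3,2) S=149.0147 payoff=0.0000 vs cont=1.5224 → 1.5224 [wait]  node(3,3) S=192.2291 payoff=0.0000 vs cont=0.1681 → 0.1681 [wait]  ⇒ S*(3)=-
t_2: node(2,0) S=101.7053 payoff=2.9447 vs cont=11.6952 → 11.6952 [wait]  node(2,1) S=131.2000 payoff=0.0000 vs cont=3.8533 → 3.8533 [wait]  node(2,2) S=169.2482 payoff=0.0000 vs cont=0.8058 → 0.8058 [wait]  ⇒ S*(2)=-
t_1: node(1,0) S=115.5151 payoff=0.0000 vs cont=7.5073 → 7.5073 [wait]  node(1,1) S=149.0147 payoff=0.0000 vs cont=2.2350 → 2.2350 [wait]  ⇒ S*(1)=-
t_0: node(0,0) S=131.2000 payoff=0.0000 vs cont=4.6964 → 4.6964 [wait]  ⇒ S*(0)=-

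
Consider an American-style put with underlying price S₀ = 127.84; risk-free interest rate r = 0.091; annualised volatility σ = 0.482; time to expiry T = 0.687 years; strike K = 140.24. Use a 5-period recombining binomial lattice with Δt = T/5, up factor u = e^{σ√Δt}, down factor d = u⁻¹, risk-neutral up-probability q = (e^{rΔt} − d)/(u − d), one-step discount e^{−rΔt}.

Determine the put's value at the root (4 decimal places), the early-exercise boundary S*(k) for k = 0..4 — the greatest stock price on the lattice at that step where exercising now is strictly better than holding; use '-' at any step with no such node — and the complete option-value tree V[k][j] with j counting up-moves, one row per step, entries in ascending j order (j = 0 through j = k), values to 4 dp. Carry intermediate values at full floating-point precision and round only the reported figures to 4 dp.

price = 24.1167
boundary = - - 89.4293 74.7974 89.4293
tree:
24.1167
35.7578 12.6422
50.8107 21.0377 4.2448
65.4426 33.6880 8.4358 0.0000
77.6805 50.8107 16.7646 0.0000 0.0000
87.9161 65.4426 33.3164 0.0000 0.0000 0.0000

Δt=0.13740  u=1.19562  d=0.83639  q=0.49048  discount=0.98757
step 5 (expiry): payoffs max(K−S,0) = 87.9161 65.4426 33.3164 0.0000 0.0000 0.0000
step 4: (k=4,j=0): S=62.5595, (K−S)⁺=77.6805, hold=75.9379 ⇒ V=77.6805 exercise | (k=4,j=1): S=89.4293, (K−S)⁺=50.8107, hold=49.0681 ⇒ V=50.8107 exercise | (k=4,j=2): S=127.8400, (K−S)⁺=12.4000, hold=16.7646 ⇒ V=16.7646 continue | (k=4,j=3): S=182.7484, (K−S)⁺=0.0000, hold=0.0000 ⇒ V=0.0000 continue | (k=4,j=4): S=261.2404, (K−S)⁺=0.0000, hold=0.0000 ⇒ V=0.0000 continue  boundary S*=89.4293
step 3: (k=3,j=0): S=74.7974, (K−S)⁺=65.4426, hold=63.7000 ⇒ V=65.4426 exercise | (k=3,j=1): S=106.9236, (K−S)⁺=33.3164, hold=33.6880 ⇒ V=33.6880 continue | (k=3,j=2): S=152.8481, (K−S)⁺=0.0000, hold=8.4358 ⇒ V=8.4358 continue | (k=3,j=3): S=218.4977, (K−S)⁺=0.0000, hold=0.0000 ⇒ V=0.0000 continue  boundary S*=74.7974
step 2: (k=2,j=0): S=89.4293, (K−S)⁺=50.8107, hold=49.2481 ⇒ V=50.8107 exercise | (k=2,j=1): S=127.8400, (K−S)⁺=12.4000, hold=21.0377 ⇒ V=21.0377 continue | (k=2,j=2): S=182.7484, (K−S)⁺=0.0000, hold=4.2448 ⇒ V=4.2448 continue  boundary S*=89.4293
step 1: (k=1,j=0): S=106.9236, (K−S)⁺=33.3164, hold=35.7578 ⇒ V=35.7578 continue | (k=1,j=1): S=152.8481, (K−S)⁺=0.0000, hold=12.6422 ⇒ V=12.6422 continue  boundary S*=-
step 0: (k=0,j=0): S=127.8400, (K−S)⁺=12.4000, hold=24.1167 ⇒ V=24.1167 continue  boundary S*=-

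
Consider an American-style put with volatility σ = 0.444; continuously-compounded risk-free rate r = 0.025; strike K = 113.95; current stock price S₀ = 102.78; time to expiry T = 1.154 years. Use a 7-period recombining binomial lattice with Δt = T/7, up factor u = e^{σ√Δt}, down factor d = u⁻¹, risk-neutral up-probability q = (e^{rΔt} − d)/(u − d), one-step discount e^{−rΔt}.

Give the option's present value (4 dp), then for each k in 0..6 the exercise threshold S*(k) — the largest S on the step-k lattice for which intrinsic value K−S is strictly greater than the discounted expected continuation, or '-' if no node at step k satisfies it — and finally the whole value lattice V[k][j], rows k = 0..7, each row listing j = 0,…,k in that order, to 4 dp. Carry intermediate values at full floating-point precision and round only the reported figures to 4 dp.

params: Δt=0.16486 u=1.19755 d=0.83504 q=0.46645 e^(-rΔt)=0.99589
t_7 payoffs: 84.8522 72.2203 54.1046 28.1246 0.0000 0.0000 0.0000 0.0000
t_6: node(6,0) S=34.8460 payoff=79.1040 vs cont=78.6354 → 79.1040 [stop]  node(6,1) S=49.9733 payoff=63.9767 vs cont=63.5080 → 63.9767 [stop]  node(6,2) S=71.6677 payoff=42.2823 vs cont=41.8137 → 42.2823 [stop]  node(6,3) S=102.7800 payoff=11.1700 vs cont=14.9443 → 14.9443 [wait]  node(6,4) S=147.3988 payoff=0.0000 vs cont=0.0000 → 0.0000 [wait]  node(6,5) S=211.3875 payoff=0.0000 vs cont=0.0000 → 0.0000 [wait]  node(6,6) S=303.1550 payoff=0.0000 vs cont=0.0000 → 0.0000 [wait]  ⇒ S*(6)=71.6677
t_5: node(5,0) S=41.7297 payoff=72.2203 vs cont=71.7516 → 72.2203 [stop]  node(5,1) S=59.8454 payoff=54.1046 vs cont=53.6360 → 54.1046 [stop]  node(5,2) S=85.8254 payoff=28.1246 vs cont=29.4092 → 29.4092 [wait]  node(5,3) S=123.0839 payoff=0.0000 vs cont=7.9408 → 7.9408 [wait]  node(5,4) S=176.5170 payoff=0.0000 vs cont=0.0000 → 0.0000 [wait]  node(5,5) S=253.1466 payoff=0.0000 vs cont=0.0000 → 0.0000 [wait]  ⇒ S*(5)=59.8454
t_4: node(4,0) S=49.9733 payoff=63.9767 vs cont=63.5080 → 63.9767 [stop]  node(4,1) S=71.6677 payoff=42.2823 vs cont=42.4104 → 42.4104 [wait]  node(4,2) S=102.7800 payoff=11.1700 vs cont=19.3156 → 19.3156 [wait]  node(4,3) S=147.3988 payoff=0.0000 vs cont=4.2194 → 4.2194 [wait]  node(4,4) S=211.3875 payoff=0.0000 vs cont=0.0000 → 0.0000 [wait]  ⇒ S*(4)=49.9733
t_3: node(3,0) S=59.8454 payoff=54.1046 vs cont=53.6954 → 54.1046 [stop]  node(3,1) S=85.8254 payoff=28.1246 vs cont=31.5078 → 31.5078 [wait]  node(3,2) S=123.0839 payoff=0.0000 vs cont=12.2236 → 12.2236 [wait]  node(3,3) S=176.5170 payoff=0.0000 vs cont=2.2420 → 2.2420 [wait]  ⇒ S*(3)=59.8454
t_2: node(2,0) S=71.6677 payoff=42.2823 vs cont=43.3853 → 43.3853 [wait]  node(2,1) S=102.7800 payoff=11.1700 vs cont=22.4202 → 22.4202 [wait]  node(2,2) S=147.3988 payoff=0.0000 vs cont=7.5366 → 7.5366 [wait]  ⇒ S*(2)=-
t_1: node(1,0) S=85.8254 payoff=28.1246 vs cont=33.4680 → 33.4680 [wait]  node(1,1) S=123.0839 payoff=0.0000 vs cont=15.4141 → 15.4141 [wait]  ⇒ S*(1)=-
t_0: node(0,0) S=102.7800 payoff=11.1700 vs cont=24.9438 → 24.9438 [wait]  ⇒ S*(0)=-

price = 24.9438
boundary = - - - 59.8454 49.9733 59.8454 71.6677
tree:
24.9438
33.4680 15.4141
43.3853 22.4202 7.5366
54.1046 31.5078 12.2236 2.2420
63.9767 42.4104 19.3156 4.2194 0.0000
72.2203 54.1046 29.4092 7.9408 0.0000 0.0000
79.1040 63.9767 42.2823 14.9443 0.0000 0.0000 0.0000
84.8522 72.2203 54.1046 28.1246 0.0000 0.0000 0.0000 0.0000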